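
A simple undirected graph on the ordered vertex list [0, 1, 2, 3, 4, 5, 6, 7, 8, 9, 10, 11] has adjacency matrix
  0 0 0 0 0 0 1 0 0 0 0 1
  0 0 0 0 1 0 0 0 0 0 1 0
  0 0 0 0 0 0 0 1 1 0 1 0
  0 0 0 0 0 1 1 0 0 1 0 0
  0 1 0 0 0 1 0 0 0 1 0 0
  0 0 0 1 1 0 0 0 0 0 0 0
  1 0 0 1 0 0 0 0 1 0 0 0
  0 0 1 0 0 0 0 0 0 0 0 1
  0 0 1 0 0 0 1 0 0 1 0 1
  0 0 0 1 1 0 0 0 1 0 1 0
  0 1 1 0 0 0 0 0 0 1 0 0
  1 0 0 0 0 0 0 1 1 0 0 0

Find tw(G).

3

A width-3 tree decomposition is:
Bags: B1 = {0, 6, 7, 11}  B2 = {6, 7, 8, 11}  B3 = {2, 6, 7, 8}  B4 = {2, 3, 6, 8}  B5 = {2, 3, 8, 9}  B6 = {2, 3, 9, 10}  B7 = {3, 5, 9, 10}  B8 = {4, 5, 9, 10}  B9 = {1, 4, 5, 10}
Tree: B1–B2, B2–B3, B3–B4, B4–B5, B5–B6, B6–B7, B7–B8, B8–B9
The largest bag has 4 vertices, giving width 3; this decomposition certifies tw(G) ≤ 3. For the lower bound: the 4 vertex sets {0,7,11}, {6}, {8}, {2,3,9,10} are disjoint, each induces a connected subgraph, and every pair is joined by at least one edge of G. Contracting each set to a single vertex therefore yields K_{4} as a minor, and since treewidth is minor-monotone, tw(G) ≥ tw(K_{4}) = 3. Combining the bounds, tw(G) = 3.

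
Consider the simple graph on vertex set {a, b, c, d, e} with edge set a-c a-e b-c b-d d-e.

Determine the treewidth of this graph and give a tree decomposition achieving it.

Every bag has size at most 3, so the width is 3 − 1 = 2 and tw(G) ≤ 2. The edges a–e–d–b–c–a form a cycle, so G is not a tree and its treewidth is at least 2. The upper and lower bounds meet at 2, so that is the treewidth.

Treewidth 2.
One optimal decomposition is:
Bags: B1 = {a, d, e}  B2 = {a, b, d}  B3 = {a, b, c}
Tree: B1–B2, B2–B3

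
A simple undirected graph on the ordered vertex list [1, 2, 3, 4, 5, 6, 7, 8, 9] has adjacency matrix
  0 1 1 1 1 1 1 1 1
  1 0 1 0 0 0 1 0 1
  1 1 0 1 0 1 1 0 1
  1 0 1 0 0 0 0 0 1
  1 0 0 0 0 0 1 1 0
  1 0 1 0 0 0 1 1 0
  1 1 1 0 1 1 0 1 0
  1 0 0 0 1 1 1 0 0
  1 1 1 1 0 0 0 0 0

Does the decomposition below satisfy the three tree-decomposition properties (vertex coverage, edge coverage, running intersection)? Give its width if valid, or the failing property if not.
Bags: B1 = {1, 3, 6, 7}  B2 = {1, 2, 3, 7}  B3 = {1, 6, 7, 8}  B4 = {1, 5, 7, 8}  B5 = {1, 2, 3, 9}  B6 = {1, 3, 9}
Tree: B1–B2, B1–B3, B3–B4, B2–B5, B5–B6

A tree decomposition must satisfy three properties: every vertex lies in some bag; for every edge, both endpoints lie together in some bag; and for every vertex, the bags containing it form a connected subtree. Here vertex 4 appears in no bag, so the decomposition is invalid.

No — vertex 4 appears in no bag.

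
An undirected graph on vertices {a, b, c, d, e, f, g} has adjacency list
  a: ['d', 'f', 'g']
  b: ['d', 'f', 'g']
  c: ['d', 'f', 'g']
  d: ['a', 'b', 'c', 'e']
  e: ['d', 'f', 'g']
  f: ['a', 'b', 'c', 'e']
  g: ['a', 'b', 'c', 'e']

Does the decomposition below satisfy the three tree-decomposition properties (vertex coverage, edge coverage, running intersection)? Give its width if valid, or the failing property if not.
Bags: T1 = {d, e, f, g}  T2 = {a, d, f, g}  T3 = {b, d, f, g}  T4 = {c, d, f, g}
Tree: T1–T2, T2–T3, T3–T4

Every vertex of G appears in some bag (union = {a, b, c, d, e, f, g}); every edge is covered by a bag; and for each vertex v the set of bags containing v is connected in the bag tree. The decomposition is therefore valid. The largest bag has 4 vertices, so the width is 3.

Yes; width 3.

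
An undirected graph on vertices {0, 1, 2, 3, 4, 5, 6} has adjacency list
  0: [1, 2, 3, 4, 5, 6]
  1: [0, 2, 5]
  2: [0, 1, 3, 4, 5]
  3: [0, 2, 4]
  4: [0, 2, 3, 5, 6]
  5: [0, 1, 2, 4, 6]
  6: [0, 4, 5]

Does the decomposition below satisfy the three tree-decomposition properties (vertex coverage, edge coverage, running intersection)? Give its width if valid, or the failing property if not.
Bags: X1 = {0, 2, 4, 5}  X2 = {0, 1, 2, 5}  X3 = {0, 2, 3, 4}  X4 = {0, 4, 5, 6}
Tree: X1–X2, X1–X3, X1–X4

Yes; width 3.

Every vertex of G appears in some bag (union = {0, 1, 2, 3, 4, 5, 6}); every edge is covered by a bag; and for each vertex v the set of bags containing v is connected in the bag tree. The decomposition is therefore valid. The largest bag has 4 vertices, so the width is 3.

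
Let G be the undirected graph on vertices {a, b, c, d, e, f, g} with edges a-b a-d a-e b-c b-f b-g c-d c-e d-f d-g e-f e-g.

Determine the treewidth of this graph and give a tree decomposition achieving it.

Each bag holds 4 vertices, so the decomposition has width 3, which upper-bounds the treewidth. For the lower bound: the 4 vertex sets {b,f}, {e,g}, {d}, {c} are disjoint, each induces a connected subgraph, and every pair is joined by at least one edge of G. Contracting each set to a single vertex therefore yields K_{4} as a minor, and since treewidth is minor-monotone, tw(G) ≥ tw(K_{4}) = 3. Therefore the treewidth is 3.

Treewidth 3.
One optimal decomposition is:
Bags: B1 = {b, d, e, f}  B2 = {b, d, e, g}  B3 = {b, c, d, e}  B4 = {a, b, d, e}
Tree: B1–B2, B2–B3, B3–B4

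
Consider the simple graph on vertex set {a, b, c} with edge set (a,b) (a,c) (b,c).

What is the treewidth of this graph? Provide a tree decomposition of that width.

A single bag containing all 3 vertices is trivially a valid decomposition of width 2. Conversely, {a, b, c} is a clique of size 3, and the vertices of any clique must share a bag in every tree decomposition; so some bag has ≥ 3 vertices and tw(G) ≥ 2. Combining the bounds, tw(G) = 2.

Treewidth 2.
One such decomposition:
Bags: B1 = {a, b, c}
Tree: (single bag)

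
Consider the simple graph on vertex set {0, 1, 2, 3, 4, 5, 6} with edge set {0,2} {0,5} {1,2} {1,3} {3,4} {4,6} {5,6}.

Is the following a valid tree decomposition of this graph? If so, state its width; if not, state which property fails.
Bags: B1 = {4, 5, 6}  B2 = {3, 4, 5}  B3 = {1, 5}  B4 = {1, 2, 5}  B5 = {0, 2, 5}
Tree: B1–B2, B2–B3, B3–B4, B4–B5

A tree decomposition must satisfy three properties: every vertex lies in some bag; for every edge, both endpoints lie together in some bag; and for every vertex, the bags containing it form a connected subtree. Here edge (3,1) lies in no bag, so the decomposition is invalid.

No — edge (3,1) lies in no bag.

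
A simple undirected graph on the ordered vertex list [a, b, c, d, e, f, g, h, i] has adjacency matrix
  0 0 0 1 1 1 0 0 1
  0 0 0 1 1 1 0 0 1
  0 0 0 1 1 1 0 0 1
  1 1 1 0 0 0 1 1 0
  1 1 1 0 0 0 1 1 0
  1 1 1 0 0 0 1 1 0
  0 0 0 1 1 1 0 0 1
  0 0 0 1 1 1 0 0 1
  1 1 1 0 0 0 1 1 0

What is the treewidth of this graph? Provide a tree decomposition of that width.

Treewidth 4.
One such decomposition:
Bags: B1 = {b, d, e, f, i}  B2 = {d, e, f, g, i}  B3 = {d, e, f, h, i}  B4 = {a, d, e, f, i}  B5 = {c, d, e, f, i}
Tree: B1–B2, B2–B3, B3–B4, B4–B5

Each bag holds 5 vertices, so the decomposition has width 4, which upper-bounds the treewidth. For the lower bound: the 5 vertex sets {b,e}, {f,g}, {h,i}, {d}, {a} are disjoint, each induces a connected subgraph, and every pair is joined by at least one edge of G. Contracting each set to a single vertex therefore yields K_{5} as a minor, and since treewidth is minor-monotone, tw(G) ≥ tw(K_{5}) = 4. Therefore the treewidth is 4.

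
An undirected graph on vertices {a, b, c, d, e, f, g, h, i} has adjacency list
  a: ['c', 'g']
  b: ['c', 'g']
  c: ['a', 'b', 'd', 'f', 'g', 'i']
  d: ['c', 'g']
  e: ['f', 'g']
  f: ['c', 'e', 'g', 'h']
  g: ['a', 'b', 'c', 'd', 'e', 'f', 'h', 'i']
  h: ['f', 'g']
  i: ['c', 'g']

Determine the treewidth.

2

A width-2 tree decomposition is:
Bags: B1 = {c, g, i}  B2 = {b, c, g}  B3 = {c, f, g}  B4 = {c, d, g}  B5 = {a, c, g}  B6 = {f, g, h}  B7 = {e, f, g}
Tree: B1–B2, B2–B3, B3–B4, B1–B5, B3–B6, B6–B7
The largest bag has 3 vertices, giving width 2; this decomposition certifies tw(G) ≤ 2. Conversely, {e, f, g} is a clique of size 3, and the vertices of any clique must share a bag in every tree decomposition; so some bag has ≥ 3 vertices and tw(G) ≥ 2. The upper and lower bounds meet at 2, so that is the treewidth.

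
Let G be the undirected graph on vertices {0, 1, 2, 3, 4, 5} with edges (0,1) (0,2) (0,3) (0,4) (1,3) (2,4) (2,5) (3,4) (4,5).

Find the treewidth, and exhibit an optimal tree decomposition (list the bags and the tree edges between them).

Treewidth 2.
One such decomposition:
Bags: B1 = {0, 3, 4}  B2 = {0, 2, 4}  B3 = {2, 4, 5}  B4 = {0, 1, 3}
Tree: B1–B2, B2–B3, B1–B4

Every bag has size at most 3, so the width is 3 − 1 = 2 and tw(G) ≤ 2. On the other hand G contains the 3-clique {0, 2, 4}. A clique must lie in a single bag of any decomposition, so no decomposition can have width below 2. The upper and lower bounds meet at 2, so that is the treewidth.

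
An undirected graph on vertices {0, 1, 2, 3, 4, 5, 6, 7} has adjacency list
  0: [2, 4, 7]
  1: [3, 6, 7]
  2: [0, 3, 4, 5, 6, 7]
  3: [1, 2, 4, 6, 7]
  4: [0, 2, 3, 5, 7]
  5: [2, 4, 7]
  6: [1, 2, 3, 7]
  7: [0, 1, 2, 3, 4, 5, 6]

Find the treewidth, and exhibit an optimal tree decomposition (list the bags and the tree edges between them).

Each bag holds 4 vertices, so the decomposition has width 3, which upper-bounds the treewidth. Conversely, {1, 3, 6, 7} is a clique of size 4, and the vertices of any clique must share a bag in every tree decomposition; so some bag has ≥ 4 vertices and tw(G) ≥ 3. Therefore the treewidth is 3.

Treewidth 3.
One optimal decomposition is:
Bags: B1 = {2, 3, 4, 7}  B2 = {2, 4, 5, 7}  B3 = {0, 2, 4, 7}  B4 = {2, 3, 6, 7}  B5 = {1, 3, 6, 7}
Tree: B1–B2, B2–B3, B1–B4, B4–B5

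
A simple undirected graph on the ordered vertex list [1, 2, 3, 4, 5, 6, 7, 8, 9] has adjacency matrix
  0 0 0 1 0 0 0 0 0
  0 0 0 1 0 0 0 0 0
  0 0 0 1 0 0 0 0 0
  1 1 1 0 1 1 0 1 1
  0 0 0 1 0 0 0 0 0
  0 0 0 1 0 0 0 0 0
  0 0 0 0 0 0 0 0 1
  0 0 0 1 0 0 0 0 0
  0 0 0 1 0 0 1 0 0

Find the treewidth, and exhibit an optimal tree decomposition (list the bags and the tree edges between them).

The largest bag has 2 vertices, giving width 1; this decomposition certifies tw(G) ≤ 1. Any graph with an edge has treewidth ≥ 1, and G has the edge 4–3. The upper and lower bounds meet at 1, so that is the treewidth.

Treewidth 1.
One such decomposition:
Bags: B1 = {3, 4}  B2 = {4, 8}  B3 = {2, 4}  B4 = {4, 6}  B5 = {4, 9}  B6 = {1, 4}  B7 = {4, 5}  B8 = {7, 9}
Tree: B1–B2, B1–B3, B2–B4, B1–B5, B3–B6, B6–B7, B5–B8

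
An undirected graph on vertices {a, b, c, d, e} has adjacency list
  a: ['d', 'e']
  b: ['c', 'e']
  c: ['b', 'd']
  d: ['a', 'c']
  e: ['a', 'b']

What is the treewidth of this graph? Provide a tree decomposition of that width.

Each bag holds 3 vertices, so the decomposition has width 2, which upper-bounds the treewidth. For the lower bound, G contains the cycle a–e–b–c–d–a, so G is not a forest; only forests have treewidth ≤ 1, hence tw(G) ≥ 2. The upper and lower bounds meet at 2, so that is the treewidth.

Treewidth 2.
One such decomposition:
Bags: B1 = {a, b, e}  B2 = {a, b, c}  B3 = {a, c, d}
Tree: B1–B2, B2–B3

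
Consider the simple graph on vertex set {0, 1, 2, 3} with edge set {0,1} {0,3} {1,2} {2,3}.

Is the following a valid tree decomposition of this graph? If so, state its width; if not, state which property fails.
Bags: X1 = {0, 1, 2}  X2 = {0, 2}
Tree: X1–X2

No — vertex 3 appears in no bag.

A tree decomposition must satisfy three properties: every vertex lies in some bag; for every edge, both endpoints lie together in some bag; and for every vertex, the bags containing it form a connected subtree. Here vertex 3 appears in no bag, so the decomposition is invalid.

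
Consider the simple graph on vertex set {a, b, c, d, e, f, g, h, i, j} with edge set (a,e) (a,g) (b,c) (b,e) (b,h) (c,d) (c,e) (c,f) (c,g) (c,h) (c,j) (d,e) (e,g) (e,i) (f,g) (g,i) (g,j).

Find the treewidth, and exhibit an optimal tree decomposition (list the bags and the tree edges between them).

Treewidth 2.
One optimal decomposition is:
Bags: B1 = {c, e, g}  B2 = {c, f, g}  B3 = {b, c, e}  B4 = {c, g, j}  B5 = {e, g, i}  B6 = {c, d, e}  B7 = {a, e, g}  B8 = {b, c, h}
Tree: B1–B2, B1–B3, B1–B4, B1–B5, B1–B6, B1–B7, B3–B8

Every bag has size at most 3, so the width is 3 − 1 = 2 and tw(G) ≤ 2. Conversely, {c, d, e} is a clique of size 3, and the vertices of any clique must share a bag in every tree decomposition; so some bag has ≥ 3 vertices and tw(G) ≥ 2. Hence tw(G) = 2 exactly.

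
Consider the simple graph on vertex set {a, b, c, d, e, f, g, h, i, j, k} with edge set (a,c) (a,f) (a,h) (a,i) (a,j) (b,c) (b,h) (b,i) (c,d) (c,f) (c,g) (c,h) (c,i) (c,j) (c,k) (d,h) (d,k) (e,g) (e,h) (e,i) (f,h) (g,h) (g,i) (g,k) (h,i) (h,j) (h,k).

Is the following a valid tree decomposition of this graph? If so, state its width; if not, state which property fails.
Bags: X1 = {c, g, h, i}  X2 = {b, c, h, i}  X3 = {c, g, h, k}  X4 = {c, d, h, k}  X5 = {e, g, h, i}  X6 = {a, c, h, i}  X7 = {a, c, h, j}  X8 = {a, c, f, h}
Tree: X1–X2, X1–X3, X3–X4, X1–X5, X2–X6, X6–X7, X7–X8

Every vertex of G appears in some bag (union = {a, b, c, d, e, f, g, h, i, j, k}); every edge is covered by a bag; and for each vertex v the set of bags containing v is connected in the bag tree. The decomposition is therefore valid. The largest bag has 4 vertices, so the width is 3.

Yes; width 3.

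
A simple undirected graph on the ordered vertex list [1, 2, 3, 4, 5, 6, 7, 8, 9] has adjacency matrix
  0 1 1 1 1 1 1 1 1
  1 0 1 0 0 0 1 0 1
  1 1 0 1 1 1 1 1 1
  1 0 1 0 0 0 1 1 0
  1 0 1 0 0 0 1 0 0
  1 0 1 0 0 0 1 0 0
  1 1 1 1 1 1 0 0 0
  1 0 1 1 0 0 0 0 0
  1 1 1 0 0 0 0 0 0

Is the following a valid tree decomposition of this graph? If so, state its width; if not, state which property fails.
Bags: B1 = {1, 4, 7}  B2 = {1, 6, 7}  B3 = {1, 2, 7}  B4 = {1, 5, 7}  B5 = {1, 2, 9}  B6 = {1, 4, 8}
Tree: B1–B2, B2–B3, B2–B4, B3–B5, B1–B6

No — vertex 3 appears in no bag.

A tree decomposition must satisfy three properties: every vertex lies in some bag; for every edge, both endpoints lie together in some bag; and for every vertex, the bags containing it form a connected subtree. Here vertex 3 appears in no bag, so the decomposition is invalid.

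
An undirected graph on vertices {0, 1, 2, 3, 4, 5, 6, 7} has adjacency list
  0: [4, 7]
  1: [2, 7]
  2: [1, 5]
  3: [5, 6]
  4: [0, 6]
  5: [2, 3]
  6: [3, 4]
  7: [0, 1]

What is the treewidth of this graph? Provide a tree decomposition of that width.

Each bag holds 3 vertices, so the decomposition has width 2, which upper-bounds the treewidth. The edges 7–0–4–6–3–5–2–1–7 form a cycle, so G is not a tree and its treewidth is at least 2. Combining the bounds, tw(G) = 2.

Treewidth 2.
One optimal decomposition is:
Bags: B1 = {0, 4, 7}  B2 = {4, 6, 7}  B3 = {3, 6, 7}  B4 = {3, 5, 7}  B5 = {2, 5, 7}  B6 = {1, 2, 7}
Tree: B1–B2, B2–B3, B3–B4, B4–B5, B5–B6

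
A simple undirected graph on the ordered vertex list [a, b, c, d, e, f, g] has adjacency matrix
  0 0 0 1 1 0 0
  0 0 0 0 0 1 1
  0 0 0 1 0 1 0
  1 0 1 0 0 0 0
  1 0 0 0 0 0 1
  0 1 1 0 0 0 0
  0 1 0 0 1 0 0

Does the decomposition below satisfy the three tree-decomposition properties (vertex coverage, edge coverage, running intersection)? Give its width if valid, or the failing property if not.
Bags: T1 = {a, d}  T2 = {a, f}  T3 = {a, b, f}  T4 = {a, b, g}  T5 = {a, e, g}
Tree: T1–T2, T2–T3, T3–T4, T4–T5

No — vertex c appears in no bag.

A tree decomposition must satisfy three properties: every vertex lies in some bag; for every edge, both endpoints lie together in some bag; and for every vertex, the bags containing it form a connected subtree. Here vertex c appears in no bag, so the decomposition is invalid.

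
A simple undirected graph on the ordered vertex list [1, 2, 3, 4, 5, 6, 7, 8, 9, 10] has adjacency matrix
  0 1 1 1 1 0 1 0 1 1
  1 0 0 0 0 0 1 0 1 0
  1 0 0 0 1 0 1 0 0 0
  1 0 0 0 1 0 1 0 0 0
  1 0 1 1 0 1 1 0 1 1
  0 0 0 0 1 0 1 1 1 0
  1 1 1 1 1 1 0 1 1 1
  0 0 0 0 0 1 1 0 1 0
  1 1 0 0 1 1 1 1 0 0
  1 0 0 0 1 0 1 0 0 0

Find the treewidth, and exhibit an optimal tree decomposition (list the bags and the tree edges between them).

Every bag has size at most 4, so the width is 4 − 1 = 3 and tw(G) ≤ 3. On the other hand G contains the 4-clique {6, 7, 8, 9}. A clique must lie in a single bag of any decomposition, so no decomposition can have width below 3. Therefore the treewidth is 3.

Treewidth 3.
Bags: B1 = {1, 4, 5, 7}  B2 = {1, 5, 7, 9}  B3 = {1, 3, 5, 7}  B4 = {1, 2, 7, 9}  B5 = {1, 5, 7, 10}  B6 = {5, 6, 7, 9}  B7 = {6, 7, 8, 9}
Tree: B1–B2, B2–B3, B2–B4, B2–B5, B2–B6, B6–B7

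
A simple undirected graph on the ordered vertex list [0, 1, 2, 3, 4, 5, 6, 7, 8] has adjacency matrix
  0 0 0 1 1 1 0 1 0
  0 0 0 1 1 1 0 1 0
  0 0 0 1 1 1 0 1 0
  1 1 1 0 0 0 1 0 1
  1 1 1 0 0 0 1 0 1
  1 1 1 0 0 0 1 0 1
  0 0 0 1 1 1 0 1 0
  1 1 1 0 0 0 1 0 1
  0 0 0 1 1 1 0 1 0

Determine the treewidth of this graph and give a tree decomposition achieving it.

Treewidth 4.
One optimal decomposition is:
Bags: B1 = {3, 4, 5, 6, 7}  B2 = {0, 3, 4, 5, 7}  B3 = {3, 4, 5, 7, 8}  B4 = {2, 3, 4, 5, 7}  B5 = {1, 3, 4, 5, 7}
Tree: B1–B2, B2–B3, B3–B4, B4–B5

The largest bag has 5 vertices, giving width 4; this decomposition certifies tw(G) ≤ 4. For the lower bound: the 5 vertex sets {5,6}, {0,7}, {3,8}, {4}, {2} are disjoint, each induces a connected subgraph, and every pair is joined by at least one edge of G. Contracting each set to a single vertex therefore yields K_{5} as a minor, and since treewidth is minor-monotone, tw(G) ≥ tw(K_{5}) = 4. The upper and lower bounds meet at 4, so that is the treewidth.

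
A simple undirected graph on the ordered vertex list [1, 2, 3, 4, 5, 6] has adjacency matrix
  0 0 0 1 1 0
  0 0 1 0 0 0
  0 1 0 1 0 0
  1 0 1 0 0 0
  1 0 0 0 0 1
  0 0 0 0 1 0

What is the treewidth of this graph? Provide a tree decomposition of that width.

Treewidth 1.
Bags: B1 = {5, 6}  B2 = {1, 5}  B3 = {1, 4}  B4 = {3, 4}  B5 = {2, 3}
Tree: B1–B2, B2–B3, B3–B4, B4–B5

Each bag holds 2 vertices, so the decomposition has width 1, which upper-bounds the treewidth. Any graph with an edge has treewidth ≥ 1, and G has the edge 6–5. The upper and lower bounds meet at 1, so that is the treewidth.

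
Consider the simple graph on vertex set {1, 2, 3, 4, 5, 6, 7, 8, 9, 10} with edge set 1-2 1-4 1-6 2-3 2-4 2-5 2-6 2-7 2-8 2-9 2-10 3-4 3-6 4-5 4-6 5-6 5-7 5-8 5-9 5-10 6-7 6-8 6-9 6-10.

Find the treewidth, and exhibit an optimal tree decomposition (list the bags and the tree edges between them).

Treewidth 3.
Bags: B1 = {2, 4, 5, 6}  B2 = {1, 2, 4, 6}  B3 = {2, 5, 6, 8}  B4 = {2, 3, 4, 6}  B5 = {2, 5, 6, 10}  B6 = {2, 5, 6, 7}  B7 = {2, 5, 6, 9}
Tree: B1–B2, B1–B3, B2–B4, B1–B5, B3–B6, B6–B7

The largest bag has 4 vertices, giving width 3; this decomposition certifies tw(G) ≤ 3. For the lower bound, the 4 vertices {1, 2, 4, 6} are pairwise adjacent, and any tree decomposition puts a clique entirely inside one bag — forcing width ≥ 3. Therefore the treewidth is 3.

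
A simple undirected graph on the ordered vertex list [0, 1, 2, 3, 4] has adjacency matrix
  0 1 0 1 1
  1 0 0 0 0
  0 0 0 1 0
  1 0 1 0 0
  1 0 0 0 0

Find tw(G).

A width-1 tree decomposition is:
Bags: B1 = {0, 1}  B2 = {0, 4}  B3 = {0, 3}  B4 = {2, 3}
Tree: B1–B2, B2–B3, B3–B4
Every bag has size at most 2, so the width is 2 − 1 = 1 and tw(G) ≤ 1. G has an edge, so its treewidth is at least 1. Combining the bounds, tw(G) = 1.

1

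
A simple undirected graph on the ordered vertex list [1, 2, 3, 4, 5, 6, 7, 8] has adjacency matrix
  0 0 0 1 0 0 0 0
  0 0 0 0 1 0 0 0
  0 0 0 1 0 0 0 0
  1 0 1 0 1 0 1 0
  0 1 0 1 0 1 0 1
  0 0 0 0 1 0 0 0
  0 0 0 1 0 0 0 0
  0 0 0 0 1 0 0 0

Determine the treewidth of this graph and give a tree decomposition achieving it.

Treewidth 1.
One such decomposition:
Bags: B1 = {4, 5}  B2 = {5, 6}  B3 = {3, 4}  B4 = {1, 4}  B5 = {5, 8}  B6 = {2, 5}  B7 = {4, 7}
Tree: B1–B2, B1–B3, B1–B4, B2–B5, B2–B6, B1–B7

Each bag holds 2 vertices, so the decomposition has width 1, which upper-bounds the treewidth. Any graph with an edge has treewidth ≥ 1, and G has the edge 4–5. The upper and lower bounds meet at 1, so that is the treewidth.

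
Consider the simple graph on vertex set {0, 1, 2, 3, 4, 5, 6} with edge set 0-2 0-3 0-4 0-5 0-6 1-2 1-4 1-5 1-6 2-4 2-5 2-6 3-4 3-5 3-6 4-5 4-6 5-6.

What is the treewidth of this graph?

A width-4 tree decomposition is:
Bags: B1 = {0, 3, 4, 5, 6}  B2 = {0, 2, 4, 5, 6}  B3 = {1, 2, 4, 5, 6}
Tree: B1–B2, B2–B3
Each bag holds 5 vertices, so the decomposition has width 4, which upper-bounds the treewidth. For the lower bound, the 5 vertices {0, 2, 4, 5, 6} are pairwise adjacent, and any tree decomposition puts a clique entirely inside one bag — forcing width ≥ 4. Therefore the treewidth is 4.

4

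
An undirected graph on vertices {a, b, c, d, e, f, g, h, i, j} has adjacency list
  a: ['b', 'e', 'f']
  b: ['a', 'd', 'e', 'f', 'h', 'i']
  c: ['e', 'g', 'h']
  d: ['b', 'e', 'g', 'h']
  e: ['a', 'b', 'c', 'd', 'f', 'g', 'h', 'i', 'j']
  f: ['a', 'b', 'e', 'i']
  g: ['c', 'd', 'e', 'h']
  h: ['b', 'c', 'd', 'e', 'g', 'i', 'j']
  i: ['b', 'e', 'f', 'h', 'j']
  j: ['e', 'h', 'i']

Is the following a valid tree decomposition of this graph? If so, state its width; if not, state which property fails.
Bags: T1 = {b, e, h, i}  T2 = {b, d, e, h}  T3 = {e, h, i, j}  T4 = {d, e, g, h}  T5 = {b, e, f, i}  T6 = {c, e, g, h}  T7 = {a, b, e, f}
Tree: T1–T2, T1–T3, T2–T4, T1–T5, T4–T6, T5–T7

Yes; width 3.

Vertex coverage: the bags together contain {a, b, c, d, e, f, g, h, i, j}, the full vertex set. Edge coverage: each edge of G has both endpoints in at least one bag. Running intersection: for every vertex, the bags containing it form a connected subtree. All three properties hold, so this is a valid tree decomposition of width max|bag| − 1 = 3, and hence tw(G) ≤ 3.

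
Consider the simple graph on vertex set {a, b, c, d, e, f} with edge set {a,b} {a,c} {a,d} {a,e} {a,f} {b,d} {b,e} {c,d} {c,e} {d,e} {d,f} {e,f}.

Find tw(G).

3

A width-3 tree decomposition is:
Bags: B1 = {a, d, e, f}  B2 = {a, b, d, e}  B3 = {a, c, d, e}
Tree: B1–B2, B1–B3
Each bag holds 4 vertices, so the decomposition has width 3, which upper-bounds the treewidth. On the other hand G contains the 4-clique {a, c, d, e}. A clique must lie in a single bag of any decomposition, so no decomposition can have width below 3. The upper and lower bounds meet at 3, so that is the treewidth.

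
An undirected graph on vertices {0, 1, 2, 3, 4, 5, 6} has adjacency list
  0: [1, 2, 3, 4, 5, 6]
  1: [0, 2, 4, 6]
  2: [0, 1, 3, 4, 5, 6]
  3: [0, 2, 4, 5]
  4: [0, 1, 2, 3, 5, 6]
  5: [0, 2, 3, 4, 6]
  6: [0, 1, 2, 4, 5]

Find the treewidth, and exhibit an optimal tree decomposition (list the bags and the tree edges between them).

Treewidth 4.
Bags: B1 = {0, 1, 2, 4, 6}  B2 = {0, 2, 4, 5, 6}  B3 = {0, 2, 3, 4, 5}
Tree: B1–B2, B2–B3

Each bag holds 5 vertices, so the decomposition has width 4, which upper-bounds the treewidth. Conversely, {0, 1, 2, 4, 6} is a clique of size 5, and the vertices of any clique must share a bag in every tree decomposition; so some bag has ≥ 5 vertices and tw(G) ≥ 4. Hence tw(G) = 4 exactly.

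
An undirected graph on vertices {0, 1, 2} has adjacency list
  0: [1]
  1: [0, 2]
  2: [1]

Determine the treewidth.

A width-1 tree decomposition is:
Bags: B1 = {0, 1}  B2 = {1, 2}
Tree: B1–B2
The largest bag has 2 vertices, giving width 1; this decomposition certifies tw(G) ≤ 1. Since G has at least one edge (e.g. 1–0), it is not an edgeless graph, so tw(G) ≥ 1. Hence tw(G) = 1 exactly.

1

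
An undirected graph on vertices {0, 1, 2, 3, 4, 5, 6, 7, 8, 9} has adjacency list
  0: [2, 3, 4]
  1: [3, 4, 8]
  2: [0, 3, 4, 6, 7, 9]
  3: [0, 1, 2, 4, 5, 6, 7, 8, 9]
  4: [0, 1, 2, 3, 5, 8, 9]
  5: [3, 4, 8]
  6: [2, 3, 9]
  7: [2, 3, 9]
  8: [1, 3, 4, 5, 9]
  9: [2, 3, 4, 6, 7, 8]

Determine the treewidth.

3

A width-3 tree decomposition is:
Bags: B1 = {2, 3, 4, 9}  B2 = {3, 4, 8, 9}  B3 = {0, 2, 3, 4}  B4 = {1, 3, 4, 8}  B5 = {2, 3, 7, 9}  B6 = {2, 3, 6, 9}  B7 = {3, 4, 5, 8}
Tree: B1–B2, B1–B3, B2–B4, B1–B5, B5–B6, B4–B7
Each bag holds 4 vertices, so the decomposition has width 3, which upper-bounds the treewidth. Conversely, {0, 2, 3, 4} is a clique of size 4, and the vertices of any clique must share a bag in every tree decomposition; so some bag has ≥ 4 vertices and tw(G) ≥ 3. Combining the bounds, tw(G) = 3.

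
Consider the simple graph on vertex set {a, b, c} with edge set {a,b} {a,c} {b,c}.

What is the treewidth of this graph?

A width-2 tree decomposition is:
Bags: B1 = {a, b, c}
Tree: (single bag)
A single bag containing all 3 vertices is trivially a valid decomposition of width 2. On the other hand G contains the 3-clique {a, b, c}. A clique must lie in a single bag of any decomposition, so no decomposition can have width below 2. The upper and lower bounds meet at 2, so that is the treewidth.

2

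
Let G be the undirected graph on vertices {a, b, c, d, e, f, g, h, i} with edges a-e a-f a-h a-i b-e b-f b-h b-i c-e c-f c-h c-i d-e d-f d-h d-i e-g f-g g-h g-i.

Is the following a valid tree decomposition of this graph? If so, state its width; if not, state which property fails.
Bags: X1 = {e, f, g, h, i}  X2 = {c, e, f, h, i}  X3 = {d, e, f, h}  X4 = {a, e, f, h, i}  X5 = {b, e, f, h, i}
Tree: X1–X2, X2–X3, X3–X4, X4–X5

No — edge (i,d) lies in no bag.

A tree decomposition must satisfy three properties: every vertex lies in some bag; for every edge, both endpoints lie together in some bag; and for every vertex, the bags containing it form a connected subtree. Here edge (i,d) lies in no bag, so the decomposition is invalid.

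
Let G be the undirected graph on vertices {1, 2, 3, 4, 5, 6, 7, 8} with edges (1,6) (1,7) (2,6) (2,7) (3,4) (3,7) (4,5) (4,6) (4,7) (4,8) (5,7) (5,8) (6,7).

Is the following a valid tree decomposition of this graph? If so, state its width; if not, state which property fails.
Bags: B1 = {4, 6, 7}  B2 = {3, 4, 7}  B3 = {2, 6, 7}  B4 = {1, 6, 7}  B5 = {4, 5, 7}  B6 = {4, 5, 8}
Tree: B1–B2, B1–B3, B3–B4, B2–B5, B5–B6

Yes; width 2.

Every vertex of G appears in some bag (union = {1, 2, 3, 4, 5, 6, 7, 8}); every edge is covered by a bag; and for each vertex v the set of bags containing v is connected in the bag tree. The decomposition is therefore valid. The largest bag has 3 vertices, so the width is 2.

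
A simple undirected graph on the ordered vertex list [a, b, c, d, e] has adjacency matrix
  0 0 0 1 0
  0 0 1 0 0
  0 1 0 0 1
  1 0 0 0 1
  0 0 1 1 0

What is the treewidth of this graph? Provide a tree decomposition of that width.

The largest bag has 2 vertices, giving width 1; this decomposition certifies tw(G) ≤ 1. G has an edge, so its treewidth is at least 1. Hence tw(G) = 1 exactly.

Treewidth 1.
Bags: B1 = {b, c}  B2 = {c, e}  B3 = {d, e}  B4 = {a, d}
Tree: B1–B2, B2–B3, B3–B4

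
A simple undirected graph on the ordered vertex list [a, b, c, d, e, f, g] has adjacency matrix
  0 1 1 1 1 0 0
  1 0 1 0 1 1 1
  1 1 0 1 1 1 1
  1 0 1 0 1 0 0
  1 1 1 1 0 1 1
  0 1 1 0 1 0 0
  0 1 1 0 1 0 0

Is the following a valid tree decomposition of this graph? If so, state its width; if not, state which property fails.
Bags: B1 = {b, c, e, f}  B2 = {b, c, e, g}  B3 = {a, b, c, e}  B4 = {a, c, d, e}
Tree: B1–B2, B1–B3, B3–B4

Yes; width 3.

Checking the three conditions: (i) the bags cover all of {a, b, c, d, e, f, g}; (ii) for each edge, some bag contains both endpoints; (iii) the bags containing any fixed vertex form a subtree. All hold, so the decomposition is valid with width 4 − 1 = 3.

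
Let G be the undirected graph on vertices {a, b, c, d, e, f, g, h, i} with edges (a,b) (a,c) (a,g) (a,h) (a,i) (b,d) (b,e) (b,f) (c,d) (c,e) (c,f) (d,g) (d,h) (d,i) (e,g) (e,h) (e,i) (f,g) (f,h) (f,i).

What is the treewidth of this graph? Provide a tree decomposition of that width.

Treewidth 4.
One optimal decomposition is:
Bags: B1 = {a, d, e, f, h}  B2 = {a, b, d, e, f}  B3 = {a, d, e, f, g}  B4 = {a, d, e, f, i}  B5 = {a, c, d, e, f}
Tree: B1–B2, B2–B3, B3–B4, B4–B5

Every bag has size at most 5, so the width is 5 − 1 = 4 and tw(G) ≤ 4. For the lower bound: the 5 vertex sets {f,h}, {b,e}, {d,g}, {a}, {i} are disjoint, each induces a connected subgraph, and every pair is joined by at least one edge of G. Contracting each set to a single vertex therefore yields K_{5} as a minor, and since treewidth is minor-monotone, tw(G) ≥ tw(K_{5}) = 4. Combining the bounds, tw(G) = 4.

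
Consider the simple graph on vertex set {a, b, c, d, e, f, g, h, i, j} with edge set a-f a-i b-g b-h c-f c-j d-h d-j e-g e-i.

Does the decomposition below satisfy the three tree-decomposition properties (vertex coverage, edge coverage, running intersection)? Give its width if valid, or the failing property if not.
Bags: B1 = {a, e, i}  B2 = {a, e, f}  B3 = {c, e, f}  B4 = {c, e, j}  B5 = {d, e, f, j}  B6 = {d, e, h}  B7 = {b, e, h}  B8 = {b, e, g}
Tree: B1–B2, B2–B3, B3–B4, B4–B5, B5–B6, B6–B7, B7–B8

No — bags containing vertex f are not connected in the tree.

A tree decomposition must satisfy three properties: every vertex lies in some bag; for every edge, both endpoints lie together in some bag; and for every vertex, the bags containing it form a connected subtree. Here bags containing vertex f are not connected in the tree, so the decomposition is invalid.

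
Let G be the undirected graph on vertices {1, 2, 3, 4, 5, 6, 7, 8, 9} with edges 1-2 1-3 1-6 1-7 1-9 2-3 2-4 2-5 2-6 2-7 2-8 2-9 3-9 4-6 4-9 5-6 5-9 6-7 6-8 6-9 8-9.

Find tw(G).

3

A width-3 tree decomposition is:
Bags: B1 = {2, 6, 8, 9}  B2 = {1, 2, 6, 9}  B3 = {2, 4, 6, 9}  B4 = {2, 5, 6, 9}  B5 = {1, 2, 6, 7}  B6 = {1, 2, 3, 9}
Tree: B1–B2, B2–B3, B3–B4, B2–B5, B2–B6
The largest bag has 4 vertices, giving width 3; this decomposition certifies tw(G) ≤ 3. Conversely, {1, 2, 3, 9} is a clique of size 4, and the vertices of any clique must share a bag in every tree decomposition; so some bag has ≥ 4 vertices and tw(G) ≥ 3. The upper and lower bounds meet at 3, so that is the treewidth.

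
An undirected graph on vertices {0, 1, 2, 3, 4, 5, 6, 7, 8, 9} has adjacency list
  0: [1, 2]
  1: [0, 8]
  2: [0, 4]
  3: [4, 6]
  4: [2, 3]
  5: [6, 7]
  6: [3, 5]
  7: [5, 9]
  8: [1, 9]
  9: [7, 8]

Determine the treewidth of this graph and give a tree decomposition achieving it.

Every bag has size at most 3, so the width is 3 − 1 = 2 and tw(G) ≤ 2. Since 9–7–5–6–3–4–2–0–1–8–9 is a cycle in G, G is not acyclic. Forests are exactly the graphs of treewidth ≤ 1, so tw(G) ≥ 2. Combining the bounds, tw(G) = 2.

Treewidth 2.
Bags: B1 = {5, 7, 9}  B2 = {5, 6, 9}  B3 = {3, 6, 9}  B4 = {3, 4, 9}  B5 = {2, 4, 9}  B6 = {0, 2, 9}  B7 = {0, 1, 9}  B8 = {1, 8, 9}
Tree: B1–B2, B2–B3, B3–B4, B4–B5, B5–B6, B6–B7, B7–B8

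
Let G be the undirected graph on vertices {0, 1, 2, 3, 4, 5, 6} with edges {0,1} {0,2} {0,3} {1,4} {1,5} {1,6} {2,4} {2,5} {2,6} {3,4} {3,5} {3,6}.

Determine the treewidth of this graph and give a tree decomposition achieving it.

The largest bag has 4 vertices, giving width 3; this decomposition certifies tw(G) ≤ 3. For the lower bound: the 4 vertex sets {2,5}, {3,4}, {1}, {0} are disjoint, each induces a connected subgraph, and every pair is joined by at least one edge of G. Contracting each set to a single vertex therefore yields K_{4} as a minor, and since treewidth is minor-monotone, tw(G) ≥ tw(K_{4}) = 3. Combining the bounds, tw(G) = 3.

Treewidth 3.
One such decomposition:
Bags: B1 = {1, 2, 3, 5}  B2 = {1, 2, 3, 4}  B3 = {0, 1, 2, 3}  B4 = {1, 2, 3, 6}
Tree: B1–B2, B2–B3, B3–B4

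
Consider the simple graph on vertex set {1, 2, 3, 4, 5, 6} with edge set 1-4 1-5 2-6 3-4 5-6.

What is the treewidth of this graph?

A width-1 tree decomposition is:
Bags: B1 = {2, 6}  B2 = {5, 6}  B3 = {1, 5}  B4 = {1, 4}  B5 = {3, 4}
Tree: B1–B2, B2–B3, B3–B4, B4–B5
Every bag has size at most 2, so the width is 2 − 1 = 1 and tw(G) ≤ 1. Since G has at least one edge (e.g. 2–6), it is not an edgeless graph, so tw(G) ≥ 1. Hence tw(G) = 1 exactly.

1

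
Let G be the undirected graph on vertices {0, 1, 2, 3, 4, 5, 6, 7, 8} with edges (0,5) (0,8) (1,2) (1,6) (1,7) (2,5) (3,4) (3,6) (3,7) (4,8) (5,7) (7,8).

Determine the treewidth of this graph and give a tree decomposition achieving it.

Treewidth 3.
One such decomposition:
Bags: B1 = {0, 1, 2, 5}  B2 = {0, 1, 5, 7}  B3 = {0, 1, 7, 8}  B4 = {1, 6, 7, 8}  B5 = {3, 6, 7, 8}  B6 = {3, 4, 6, 8}
Tree: B1–B2, B2–B3, B3–B4, B4–B5, B5–B6

Each bag holds 4 vertices, so the decomposition has width 3, which upper-bounds the treewidth. For the lower bound: the 4 vertex sets {0,2,5}, {1}, {7}, {3,4,6,8} are disjoint, each induces a connected subgraph, and every pair is joined by at least one edge of G. Contracting each set to a single vertex therefore yields K_{4} as a minor, and since treewidth is minor-monotone, tw(G) ≥ tw(K_{4}) = 3. Hence tw(G) = 3 exactly.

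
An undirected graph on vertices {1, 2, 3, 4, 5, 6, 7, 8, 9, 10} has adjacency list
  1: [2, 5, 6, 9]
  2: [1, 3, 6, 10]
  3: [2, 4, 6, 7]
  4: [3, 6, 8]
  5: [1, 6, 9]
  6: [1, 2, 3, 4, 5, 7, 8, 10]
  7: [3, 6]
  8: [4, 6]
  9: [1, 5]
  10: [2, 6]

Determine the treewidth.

A width-2 tree decomposition is:
Bags: B1 = {1, 2, 6}  B2 = {2, 6, 10}  B3 = {2, 3, 6}  B4 = {3, 6, 7}  B5 = {3, 4, 6}  B6 = {4, 6, 8}  B7 = {1, 5, 6}  B8 = {1, 5, 9}
Tree: B1–B2, B1–B3, B3–B4, B3–B5, B5–B6, B1–B7, B7–B8
Every bag has size at most 3, so the width is 3 − 1 = 2 and tw(G) ≤ 2. Conversely, {1, 5, 9} is a clique of size 3, and the vertices of any clique must share a bag in every tree decomposition; so some bag has ≥ 3 vertices and tw(G) ≥ 2. Therefore the treewidth is 2.

2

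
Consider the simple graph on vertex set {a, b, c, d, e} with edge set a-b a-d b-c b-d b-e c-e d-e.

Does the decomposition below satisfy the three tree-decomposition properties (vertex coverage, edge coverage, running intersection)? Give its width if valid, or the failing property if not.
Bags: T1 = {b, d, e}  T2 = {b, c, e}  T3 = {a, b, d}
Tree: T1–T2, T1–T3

Yes; width 2.

Vertex coverage: the bags together contain {a, b, c, d, e}, the full vertex set. Edge coverage: each edge of G has both endpoints in at least one bag. Running intersection: for every vertex, the bags containing it form a connected subtree. All three properties hold, so this is a valid tree decomposition of width max|bag| − 1 = 2, and hence tw(G) ≤ 2.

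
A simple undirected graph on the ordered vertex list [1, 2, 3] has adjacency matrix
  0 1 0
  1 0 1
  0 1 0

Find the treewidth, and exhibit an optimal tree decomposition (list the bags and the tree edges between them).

Treewidth 1.
Bags: B1 = {2, 3}  B2 = {1, 2}
Tree: B1–B2

Every bag has size at most 2, so the width is 2 − 1 = 1 and tw(G) ≤ 1. Since G has at least one edge (e.g. 3–2), it is not an edgeless graph, so tw(G) ≥ 1. Hence tw(G) = 1 exactly.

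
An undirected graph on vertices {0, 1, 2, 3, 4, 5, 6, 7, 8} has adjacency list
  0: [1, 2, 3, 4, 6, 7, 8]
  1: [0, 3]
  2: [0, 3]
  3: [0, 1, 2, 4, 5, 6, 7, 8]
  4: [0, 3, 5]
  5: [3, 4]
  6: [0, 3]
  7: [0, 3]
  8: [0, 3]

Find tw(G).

2

A width-2 tree decomposition is:
Bags: B1 = {0, 3, 6}  B2 = {0, 2, 3}  B3 = {0, 3, 7}  B4 = {0, 1, 3}  B5 = {0, 3, 8}  B6 = {0, 3, 4}  B7 = {3, 4, 5}
Tree: B1–B2, B2–B3, B2–B4, B4–B5, B3–B6, B6–B7
Every bag has size at most 3, so the width is 3 − 1 = 2 and tw(G) ≤ 2. Conversely, {0, 1, 3} is a clique of size 3, and the vertices of any clique must share a bag in every tree decomposition; so some bag has ≥ 3 vertices and tw(G) ≥ 2. The upper and lower bounds meet at 2, so that is the treewidth.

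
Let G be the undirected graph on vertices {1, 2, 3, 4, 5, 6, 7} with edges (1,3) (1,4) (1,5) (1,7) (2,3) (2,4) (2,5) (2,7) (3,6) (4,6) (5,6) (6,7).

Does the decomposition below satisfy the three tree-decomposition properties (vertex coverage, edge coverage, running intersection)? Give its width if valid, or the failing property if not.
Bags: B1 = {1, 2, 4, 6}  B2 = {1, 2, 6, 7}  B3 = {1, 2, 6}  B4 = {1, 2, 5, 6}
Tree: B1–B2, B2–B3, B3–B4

A tree decomposition must satisfy three properties: every vertex lies in some bag; for every edge, both endpoints lie together in some bag; and for every vertex, the bags containing it form a connected subtree. Here vertex 3 appears in no bag, so the decomposition is invalid.

No — vertex 3 appears in no bag.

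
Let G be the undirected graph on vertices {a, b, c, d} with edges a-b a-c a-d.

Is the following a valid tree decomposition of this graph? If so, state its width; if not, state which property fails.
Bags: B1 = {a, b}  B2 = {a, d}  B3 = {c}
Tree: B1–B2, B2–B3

No — edge (a,c) lies in no bag.

A tree decomposition must satisfy three properties: every vertex lies in some bag; for every edge, both endpoints lie together in some bag; and for every vertex, the bags containing it form a connected subtree. Here edge (a,c) lies in no bag, so the decomposition is invalid.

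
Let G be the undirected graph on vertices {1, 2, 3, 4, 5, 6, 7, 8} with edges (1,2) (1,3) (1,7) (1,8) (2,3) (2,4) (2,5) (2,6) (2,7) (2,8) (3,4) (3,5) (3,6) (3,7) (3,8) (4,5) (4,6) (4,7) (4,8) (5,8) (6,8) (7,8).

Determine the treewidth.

A width-4 tree decomposition is:
Bags: B1 = {1, 2, 3, 7, 8}  B2 = {2, 3, 4, 7, 8}  B3 = {2, 3, 4, 6, 8}  B4 = {2, 3, 4, 5, 8}
Tree: B1–B2, B2–B3, B2–B4
Each bag holds 5 vertices, so the decomposition has width 4, which upper-bounds the treewidth. For the lower bound, the 5 vertices {1, 2, 3, 7, 8} are pairwise adjacent, and any tree decomposition puts a clique entirely inside one bag — forcing width ≥ 4. Combining the bounds, tw(G) = 4.

4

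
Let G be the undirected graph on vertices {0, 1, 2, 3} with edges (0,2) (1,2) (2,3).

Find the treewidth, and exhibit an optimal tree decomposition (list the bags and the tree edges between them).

The largest bag has 2 vertices, giving width 1; this decomposition certifies tw(G) ≤ 1. Any graph with an edge has treewidth ≥ 1, and G has the edge 1–2. Combining the bounds, tw(G) = 1.

Treewidth 1.
One optimal decomposition is:
Bags: B1 = {1, 2}  B2 = {2, 3}  B3 = {0, 2}
Tree: B1–B2, B1–B3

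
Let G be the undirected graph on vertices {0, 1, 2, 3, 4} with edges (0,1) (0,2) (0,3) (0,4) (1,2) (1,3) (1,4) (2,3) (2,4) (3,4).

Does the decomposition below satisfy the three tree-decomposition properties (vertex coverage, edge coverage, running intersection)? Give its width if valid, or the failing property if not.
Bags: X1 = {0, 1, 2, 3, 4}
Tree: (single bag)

Yes; width 4.

Every vertex of G appears in some bag (union = {0, 1, 2, 3, 4}); every edge is covered by a bag; and for each vertex v the set of bags containing v is connected in the bag tree. The decomposition is therefore valid. The largest bag has 5 vertices, so the width is 4.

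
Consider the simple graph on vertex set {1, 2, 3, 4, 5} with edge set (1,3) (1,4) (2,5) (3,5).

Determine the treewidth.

1

A width-1 tree decomposition is:
Bags: B1 = {2, 5}  B2 = {3, 5}  B3 = {1, 3}  B4 = {1, 4}
Tree: B1–B2, B2–B3, B3–B4
The largest bag has 2 vertices, giving width 1; this decomposition certifies tw(G) ≤ 1. Since G has at least one edge (e.g. 2–5), it is not an edgeless graph, so tw(G) ≥ 1. Hence tw(G) = 1 exactly.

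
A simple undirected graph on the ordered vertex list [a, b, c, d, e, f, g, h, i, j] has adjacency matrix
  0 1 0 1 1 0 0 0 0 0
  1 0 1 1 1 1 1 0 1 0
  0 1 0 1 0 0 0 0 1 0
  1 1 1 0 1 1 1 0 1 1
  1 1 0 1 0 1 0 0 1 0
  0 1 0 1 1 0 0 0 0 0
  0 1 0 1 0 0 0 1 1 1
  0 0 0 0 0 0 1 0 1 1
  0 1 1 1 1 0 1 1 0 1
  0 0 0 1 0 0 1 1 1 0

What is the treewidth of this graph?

3

A width-3 tree decomposition is:
Bags: B1 = {b, d, e, i}  B2 = {b, d, e, f}  B3 = {b, d, g, i}  B4 = {d, g, i, j}  B5 = {b, c, d, i}  B6 = {a, b, d, e}  B7 = {g, h, i, j}
Tree: B1–B2, B1–B3, B3–B4, B3–B5, B2–B6, B4–B7
Every bag has size at most 4, so the width is 4 − 1 = 3 and tw(G) ≤ 3. On the other hand G contains the 4-clique {d, g, i, j}. A clique must lie in a single bag of any decomposition, so no decomposition can have width below 3. The upper and lower bounds meet at 3, so that is the treewidth.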